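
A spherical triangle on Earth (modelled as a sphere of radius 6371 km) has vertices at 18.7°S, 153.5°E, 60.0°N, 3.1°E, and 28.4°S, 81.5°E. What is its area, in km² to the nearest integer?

83517762 km²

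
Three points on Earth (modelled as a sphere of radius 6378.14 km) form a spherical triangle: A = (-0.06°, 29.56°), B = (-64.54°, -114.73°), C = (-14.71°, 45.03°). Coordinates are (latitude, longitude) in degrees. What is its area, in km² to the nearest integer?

16707941 km²

Side lengths (central angles): a = 1.7323, b = 0.3697, c = 1.9264 rad; semiperimeter s = 2.0142.
By l'Huilier's theorem, tan(E/4) = √[tan(s/2) tan((s−a)/2) tan((s−b)/2) tan((s−c)/2)], giving spherical excess E = 0.4107 rad.
Area = E·R² = 0.4107 × (6378.14)² ≈ 16707941 km².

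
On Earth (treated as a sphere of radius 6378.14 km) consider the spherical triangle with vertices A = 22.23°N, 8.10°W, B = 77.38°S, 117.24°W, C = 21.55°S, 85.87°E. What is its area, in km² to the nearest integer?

Side lengths (central angles): a = 1.3984, b = 1.7707, c = 2.0214 rad; semiperimeter s = 2.5952.
By l'Huilier's theorem, tan(E/4) = √[tan(s/2) tan((s−a)/2) tan((s−b)/2) tan((s−c)/2)], giving spherical excess E = 2.0431 rad.
Area = E·R² = 2.0431 × (6378.14)² ≈ 83116366 km².

83116366 km²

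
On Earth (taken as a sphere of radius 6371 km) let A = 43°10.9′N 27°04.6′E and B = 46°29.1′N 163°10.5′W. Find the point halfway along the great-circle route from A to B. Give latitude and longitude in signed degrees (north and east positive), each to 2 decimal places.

84.61°, 94.23°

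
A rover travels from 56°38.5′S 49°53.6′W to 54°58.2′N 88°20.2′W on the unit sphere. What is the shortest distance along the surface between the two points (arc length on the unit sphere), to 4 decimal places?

With latitudes φ₁ = -56.642°, φ₂ = 54.970° and longitude difference Δλ = -38.443°:
cos c = sin φ₁ sin φ₂ + cos φ₁ cos φ₂ cos Δλ = (-0.8352)(0.8189) + (0.5499)(0.5740)(0.7832) = -0.43674,
so c = arccos(-0.43674) = 2.02276 rad.
On the unit sphere the arc length equals the central angle: 2.0228.

2.0228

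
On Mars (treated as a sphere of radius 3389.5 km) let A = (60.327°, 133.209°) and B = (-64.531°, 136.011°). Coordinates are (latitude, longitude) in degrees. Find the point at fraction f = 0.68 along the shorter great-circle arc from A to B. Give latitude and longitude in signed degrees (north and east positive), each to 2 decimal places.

-24.58°, 134.82°

Central angle δ = 2.1795 rad. Interpolating on the sphere with fraction f = 0.68:
P = [sin((1−f)δ)·A + sin(fδ)·B] / sin δ = 0.7829·A + 1.2141·B in Cartesian coordinates,
giving P = (-0.6410, 0.6451, -0.4159), i.e. latitude -24.58°, longitude 134.82°.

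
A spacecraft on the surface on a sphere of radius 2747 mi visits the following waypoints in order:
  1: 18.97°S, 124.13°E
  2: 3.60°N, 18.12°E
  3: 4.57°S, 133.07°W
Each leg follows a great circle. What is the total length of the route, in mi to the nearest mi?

Leg 1→2: central angle 1.8553 rad, distance 5096.6 mi.
Leg 2→3: central angle 2.6398 rad, distance 7251.5 mi.
Total: 5096.6 + 7251.5 ≈ 12348 mi.

12348 mi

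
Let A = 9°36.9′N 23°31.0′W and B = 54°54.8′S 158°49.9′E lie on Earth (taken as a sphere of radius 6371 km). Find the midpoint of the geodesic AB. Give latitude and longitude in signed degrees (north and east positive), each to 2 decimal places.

-57.66°, -26.79°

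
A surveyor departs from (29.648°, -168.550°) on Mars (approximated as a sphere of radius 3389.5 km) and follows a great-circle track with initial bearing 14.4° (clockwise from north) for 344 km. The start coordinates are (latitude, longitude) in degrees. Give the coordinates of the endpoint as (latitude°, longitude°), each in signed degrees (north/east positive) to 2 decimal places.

35.27°, -166.78°

Angular distance δ = d/R = 344/3389.5 = 0.10149 rad; initial bearing θ = 0.2513 rad.
sin φ₂ = sin φ₁ cos δ + cos φ₁ sin δ cos θ = (0.4947)(0.9949) + (0.8691)(0.1013)(0.9686) = 0.5774, so φ₂ = 35.27°.
Δλ = atan2(sin θ sin δ cos φ₁, cos δ − sin φ₁ sin φ₂) = atan2(0.0219, 0.7092) = 1.768°.
λ₂ = -168.550° + 1.768° = -166.78°.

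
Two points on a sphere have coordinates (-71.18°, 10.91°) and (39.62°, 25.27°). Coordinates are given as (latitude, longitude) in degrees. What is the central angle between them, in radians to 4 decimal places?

1.9421 rad

With latitudes φ₁ = -71.180°, φ₂ = 39.620° and longitude difference Δλ = 14.360°:
Haversine: a = sin²(Δφ/2) + cos φ₁ cos φ₂ sin²(Δλ/2) = 0.6776 + (0.3226)(0.7703)(0.0156) = 0.68144.
Central angle c = 2·arcsin(√a) = 1.94214 rad.
So the angular separation is 1.9421 rad.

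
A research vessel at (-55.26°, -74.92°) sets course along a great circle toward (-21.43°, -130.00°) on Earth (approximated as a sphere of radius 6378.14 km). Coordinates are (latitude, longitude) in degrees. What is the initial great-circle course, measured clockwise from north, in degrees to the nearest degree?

287°

Δλ = -55.080° = -0.9613 rad.
y = sin Δλ · cos φ₂ = (-0.8200)(0.9309) = -0.7633
x = cos φ₁ sin φ₂ − sin φ₁ cos φ₂ cos Δλ = (0.5699)(-0.3654) − (-0.8217)(0.9309)(0.5724) = 0.2297
θ = atan2(y, x) = -73.25°; adding 360° gives 287°.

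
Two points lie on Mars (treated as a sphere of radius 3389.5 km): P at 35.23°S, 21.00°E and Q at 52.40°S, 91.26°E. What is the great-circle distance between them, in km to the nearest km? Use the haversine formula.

3034 km

In radians: φ₁ = -0.6149, φ₂ = -0.9146, Δλ = 70.260° = 1.2263 rad.
Haversine: a = sin²(Δφ/2) + cos φ₁ cos φ₂ sin²(Δλ/2) = 0.0223 + (0.8168)(0.6101)(0.3311) = 0.18731.
Central angle c = 2·arcsin(√a) = 0.89519 rad.
Distance = R·c = 3389.5 × 0.8952 ≈ 3034 km.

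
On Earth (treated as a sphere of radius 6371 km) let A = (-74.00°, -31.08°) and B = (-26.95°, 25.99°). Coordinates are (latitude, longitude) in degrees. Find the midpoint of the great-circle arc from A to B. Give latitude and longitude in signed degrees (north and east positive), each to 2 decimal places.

-52.98°, 13.46°

Central angle δ = 0.9652 rad. Interpolating on the sphere with fraction f = 0.5:
P = [sin((1−f)δ)·A + sin(fδ)·B] / sin δ = 0.5645·A + 0.5645·B in Cartesian coordinates,
giving P = (0.5855, 0.1402, -0.7984), i.e. latitude -52.98°, longitude 13.46°.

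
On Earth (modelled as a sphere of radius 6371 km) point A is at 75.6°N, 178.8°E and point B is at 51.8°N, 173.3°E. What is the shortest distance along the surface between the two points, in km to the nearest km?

In radians: φ₁ = 1.3195, φ₂ = 0.9041, Δλ = -5.500° = -0.0960 rad.
cos c = sin φ₁ sin φ₂ + cos φ₁ cos φ₂ cos Δλ = (0.9686)(0.7859) + (0.2487)(0.6184)(0.9954) = 0.91425,
so c = arccos(0.91425) = 0.41714 rad.
Distance = R·c = 6371 × 0.4171 ≈ 2658 km.

2658 km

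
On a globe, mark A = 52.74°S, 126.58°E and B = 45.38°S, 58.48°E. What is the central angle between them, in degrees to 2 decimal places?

Let φ₁ = -0.9205 rad, φ₂ = -0.7920 rad, and Δλ = -1.1886 rad.
Haversine: a = sin²(Δφ/2) + cos φ₁ cos φ₂ sin²(Δλ/2) = 0.0041 + (0.6054)(0.7024)(0.3135) = 0.13744.
Central angle c = 2·arcsin(√a) = 0.75959 rad.
So the angular separation is 43.52°.

43.52°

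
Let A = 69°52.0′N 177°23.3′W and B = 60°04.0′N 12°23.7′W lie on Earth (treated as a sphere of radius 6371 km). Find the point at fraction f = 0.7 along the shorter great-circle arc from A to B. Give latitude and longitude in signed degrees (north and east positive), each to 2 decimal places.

Central angle δ = 0.8662 rad. Interpolating on the sphere with fraction f = 0.7:
P = [sin((1−f)δ)·A + sin(fδ)·B] / sin δ = 0.3373·A + 0.7480·B in Cartesian coordinates,
giving P = (0.2486, -0.0854, 0.9648), i.e. latitude 74.76°, longitude -18.96°.

74.76°, -18.96°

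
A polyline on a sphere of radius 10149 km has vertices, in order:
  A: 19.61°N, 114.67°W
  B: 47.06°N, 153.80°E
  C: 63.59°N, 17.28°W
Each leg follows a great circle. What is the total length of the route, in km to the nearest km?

25846 km

Leg A→B: central angle 1.3402 rad, distance 13601.7 km.
Leg B→C: central angle 1.2065 rad, distance 12244.4 km.
Total: 13601.7 + 12244.4 ≈ 25846 km.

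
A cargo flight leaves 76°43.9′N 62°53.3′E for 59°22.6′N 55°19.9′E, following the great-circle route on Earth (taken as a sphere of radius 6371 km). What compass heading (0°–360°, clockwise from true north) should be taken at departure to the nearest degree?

193°

Δλ = -7.557° = -0.1319 rad.
y = sin Δλ · cos φ₂ = (-0.1315)(0.5094) = -0.0670
x = cos φ₁ sin φ₂ − sin φ₁ cos φ₂ cos Δλ = (0.2295)(0.8605) − (0.9733)(0.5094)(0.9913) = -0.2940
θ = atan2(y, x) = -167.16°; adding 360° gives 193°.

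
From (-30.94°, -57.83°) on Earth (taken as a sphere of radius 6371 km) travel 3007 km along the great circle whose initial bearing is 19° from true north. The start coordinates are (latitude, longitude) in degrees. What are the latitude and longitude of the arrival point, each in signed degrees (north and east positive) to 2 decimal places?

Angular distance δ = d/R = 3007/6371 = 0.47198 rad; initial bearing θ = 0.3316 rad.
sin φ₂ = sin φ₁ cos δ + cos φ₁ sin δ cos θ = (-0.5141)(0.8907) + (0.8577)(0.4547)(0.9455) = -0.0892, so φ₂ = -5.12°.
Δλ = atan2(sin θ sin δ cos φ₁, cos δ − sin φ₁ sin φ₂) = atan2(0.1270, 0.8448) = 8.547°.
λ₂ = -57.830° + 8.547° = -49.28°.

-5.12°, -49.28°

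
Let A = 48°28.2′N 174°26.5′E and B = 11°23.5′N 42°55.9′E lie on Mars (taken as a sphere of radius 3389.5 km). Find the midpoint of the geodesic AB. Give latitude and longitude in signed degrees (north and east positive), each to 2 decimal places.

Central angle δ = 1.8576 rad. Interpolating on the sphere with fraction f = 0.5:
P = [sin((1−f)δ)·A + sin(fδ)·B] / sin δ = 0.8350·A + 0.8350·B in Cartesian coordinates,
giving P = (0.0483, 0.6112, 0.7900), i.e. latitude 52.19°, longitude 85.48°.

52.19°, 85.48°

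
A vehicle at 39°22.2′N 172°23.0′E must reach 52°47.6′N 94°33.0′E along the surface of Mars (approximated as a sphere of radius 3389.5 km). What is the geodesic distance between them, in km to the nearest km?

3127 km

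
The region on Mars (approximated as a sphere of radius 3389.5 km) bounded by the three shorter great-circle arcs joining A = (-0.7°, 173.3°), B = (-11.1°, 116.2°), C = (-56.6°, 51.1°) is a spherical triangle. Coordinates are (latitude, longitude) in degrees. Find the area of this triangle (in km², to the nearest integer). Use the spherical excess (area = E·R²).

Side lengths (central angles): a = 1.1722, b = 1.8578, c = 1.0059 rad; semiperimeter s = 2.0180.
By l'Huilier's theorem, tan(E/4) = √[tan(s/2) tan((s−a)/2) tan((s−b)/2) tan((s−c)/2)], giving spherical excess E = 0.7057 rad.
Area = E·R² = 0.7057 × (3389.5)² ≈ 8107807 km².

8107807 km²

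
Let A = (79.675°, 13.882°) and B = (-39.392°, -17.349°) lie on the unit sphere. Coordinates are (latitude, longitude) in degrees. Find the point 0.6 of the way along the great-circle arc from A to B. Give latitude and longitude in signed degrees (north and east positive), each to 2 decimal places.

8.57°, -12.69°

Central angle δ = 2.1012 rad. Interpolating on the sphere with fraction f = 0.6:
P = [sin((1−f)δ)·A + sin(fδ)·B] / sin δ = 0.8636·A + 1.1040·B in Cartesian coordinates,
giving P = (0.9647, -0.2173, 0.1490), i.e. latitude 8.57°, longitude -12.69°.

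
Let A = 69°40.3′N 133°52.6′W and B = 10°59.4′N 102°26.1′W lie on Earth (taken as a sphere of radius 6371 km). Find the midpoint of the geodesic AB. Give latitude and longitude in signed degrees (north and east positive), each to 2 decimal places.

Central angle δ = 1.0818 rad. Interpolating on the sphere with fraction f = 0.5:
P = [sin((1−f)δ)·A + sin(fδ)·B] / sin δ = 0.5833·A + 0.5833·B in Cartesian coordinates,
giving P = (-0.2637, -0.7052, 0.6581), i.e. latitude 41.16°, longitude -110.51°.

41.16°, -110.51°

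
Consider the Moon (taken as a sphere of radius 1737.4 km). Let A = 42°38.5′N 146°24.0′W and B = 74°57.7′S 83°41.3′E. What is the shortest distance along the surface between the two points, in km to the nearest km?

4274 km

With latitudes φ₁ = 42.642°, φ₂ = -74.962° and longitude difference Δλ = -129.912°:
cos c = sin φ₁ sin φ₂ + cos φ₁ cos φ₂ cos Δλ = (0.6774)(-0.9658) + (0.7356)(0.2595)(-0.6416) = -0.77667,
so c = arccos(-0.77667) = 2.46016 rad.
Distance = R·c = 1737.4 × 2.4602 ≈ 4274 km.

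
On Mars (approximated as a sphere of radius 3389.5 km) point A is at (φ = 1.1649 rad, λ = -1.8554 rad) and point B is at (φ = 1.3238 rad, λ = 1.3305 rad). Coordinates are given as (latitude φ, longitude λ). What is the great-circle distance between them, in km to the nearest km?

In radians: φ₁ = 1.1649, φ₂ = 1.3238, Δλ = -177.461° = -3.0973 rad.
Haversine: a = sin²(Δφ/2) + cos φ₁ cos φ₂ sin²(Δλ/2) = 0.0063 + (0.3948)(0.2445)(0.9995) = 0.10279.
Central angle c = 2·arcsin(√a) = 0.65274 rad.
Distance = R·c = 3389.5 × 0.6527 ≈ 2212 km.

2212 km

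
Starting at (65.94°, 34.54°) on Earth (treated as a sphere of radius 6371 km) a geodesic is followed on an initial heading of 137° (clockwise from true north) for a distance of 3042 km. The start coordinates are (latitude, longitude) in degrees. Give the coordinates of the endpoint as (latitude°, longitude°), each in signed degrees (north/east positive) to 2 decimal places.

42.37°, 59.64°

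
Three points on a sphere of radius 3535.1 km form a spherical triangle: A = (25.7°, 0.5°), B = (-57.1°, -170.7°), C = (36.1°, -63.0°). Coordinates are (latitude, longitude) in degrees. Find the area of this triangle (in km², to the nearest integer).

Side lengths (central angles): a = 2.2500, b = 0.9516, c = 2.5826 rad; semiperimeter s = 2.8921.
By l'Huilier's theorem, tan(E/4) = √[tan(s/2) tan((s−a)/2) tan((s−b)/2) tan((s−c)/2)], giving spherical excess E = 2.6426 rad.
Area = E·R² = 2.6426 × (3535.1)² ≈ 33023937 km².

33023937 km²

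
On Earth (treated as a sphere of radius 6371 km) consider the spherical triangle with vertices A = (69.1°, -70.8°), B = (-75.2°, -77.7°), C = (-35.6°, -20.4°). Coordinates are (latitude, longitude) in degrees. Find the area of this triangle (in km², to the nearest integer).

53081750 km²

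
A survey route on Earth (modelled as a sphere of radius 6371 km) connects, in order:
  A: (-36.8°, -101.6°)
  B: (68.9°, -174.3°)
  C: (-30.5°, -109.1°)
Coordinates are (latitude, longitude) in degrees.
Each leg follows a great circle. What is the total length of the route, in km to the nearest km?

Leg A→B: central angle 2.0636 rad, distance 13147.5 km.
Leg B→C: central angle 1.9213 rad, distance 12240.8 km.
Total: 13147.5 + 12240.8 ≈ 25388 km.

25388 km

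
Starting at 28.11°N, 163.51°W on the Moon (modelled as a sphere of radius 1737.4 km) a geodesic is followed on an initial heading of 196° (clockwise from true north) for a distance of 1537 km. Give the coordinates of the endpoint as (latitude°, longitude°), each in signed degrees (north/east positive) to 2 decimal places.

-20.95°, -176.71°

Angular distance δ = d/R = 1537/1737.4 = 0.88466 rad; initial bearing θ = 3.4208 rad.
sin φ₂ = sin φ₁ cos δ + cos φ₁ sin δ cos θ = (0.4712)(0.6336) + (0.8820)(0.7737)(-0.9613) = -0.3575, so φ₂ = -20.95°.
Δλ = atan2(sin θ sin δ cos φ₁, cos δ − sin φ₁ sin φ₂) = atan2(-0.1881, 0.8020) = -13.200°.
λ₂ = -163.510° − 13.200° = -176.71°.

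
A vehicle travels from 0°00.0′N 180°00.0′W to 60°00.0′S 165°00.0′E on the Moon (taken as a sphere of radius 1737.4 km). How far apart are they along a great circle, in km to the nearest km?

1853 km

Let φ₁ = 0.0000 rad, φ₂ = -1.0472 rad, and Δλ = -0.2618 rad.
cos c = sin φ₁ sin φ₂ + cos φ₁ cos φ₂ cos Δλ = (0.0000)(-0.8660) + (1.0000)(0.5000)(0.9659) = 0.48296,
so c = arccos(0.48296) = 1.06676 rad.
Distance = R·c = 1737.4 × 1.0668 ≈ 1853 km.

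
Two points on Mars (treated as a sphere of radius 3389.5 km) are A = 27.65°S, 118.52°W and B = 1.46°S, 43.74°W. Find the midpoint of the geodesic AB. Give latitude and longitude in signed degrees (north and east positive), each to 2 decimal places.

Central angle δ = 1.3240 rad. Interpolating on the sphere with fraction f = 0.5:
P = [sin((1−f)δ)·A + sin(fδ)·B] / sin δ = 0.6339·A + 0.6339·B in Cartesian coordinates,
giving P = (0.1897, -0.9315, -0.3103), i.e. latitude -18.08°, longitude -78.49°.

-18.08°, -78.49°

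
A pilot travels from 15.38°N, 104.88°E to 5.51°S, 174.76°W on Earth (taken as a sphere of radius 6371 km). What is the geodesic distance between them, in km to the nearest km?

Let φ₁ = 0.2684 rad, φ₂ = -0.0962 rad, and Δλ = 1.4025 rad.
cos c = sin φ₁ sin φ₂ + cos φ₁ cos φ₂ cos Δλ = (0.2652)(-0.0960) + (0.9642)(0.9954)(0.1675) = 0.13525,
so c = arccos(0.13525) = 1.43513 rad.
Distance = R·c = 6371 × 1.4351 ≈ 9143 km.

9143 km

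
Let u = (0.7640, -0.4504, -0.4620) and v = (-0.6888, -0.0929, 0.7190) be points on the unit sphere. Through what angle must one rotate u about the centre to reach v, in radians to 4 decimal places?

2.5262 rad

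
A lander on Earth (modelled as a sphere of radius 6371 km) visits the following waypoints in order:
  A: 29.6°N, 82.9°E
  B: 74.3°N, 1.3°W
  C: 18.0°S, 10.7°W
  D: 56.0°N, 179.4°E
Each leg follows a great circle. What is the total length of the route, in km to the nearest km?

Leg A→B: central angle 1.0480 rad, distance 6676.9 km.
Leg B→C: central angle 1.6144 rad, distance 10285.3 km.
Leg C→D: central angle 2.4651 rad, distance 15705.1 km.
Total: 6676.9 + 10285.3 + 15705.1 ≈ 32667 km.

32667 km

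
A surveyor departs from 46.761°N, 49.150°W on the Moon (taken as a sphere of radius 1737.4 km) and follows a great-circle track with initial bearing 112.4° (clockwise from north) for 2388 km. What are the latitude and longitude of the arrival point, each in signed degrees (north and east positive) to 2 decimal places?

-6.54°, 16.74°

Angular distance δ = d/R = 2388/1737.4 = 1.37447 rad; initial bearing θ = 1.9618 rad.
sin φ₂ = sin φ₁ cos δ + cos φ₁ sin δ cos θ = (0.7285)(0.1951) + (0.6850)(0.9808)(-0.3811) = -0.1139, so φ₂ = -6.54°.
Δλ = atan2(sin θ sin δ cos φ₁, cos δ − sin φ₁ sin φ₂) = atan2(0.6212, 0.2781) = 65.885°.
λ₂ = -49.150° + 65.885° = 16.74°.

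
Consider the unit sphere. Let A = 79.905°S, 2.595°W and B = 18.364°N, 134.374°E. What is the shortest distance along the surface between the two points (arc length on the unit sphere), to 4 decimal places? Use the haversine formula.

2.0173

In radians: φ₁ = -1.3946, φ₂ = 0.3205, Δλ = 136.969° = 2.3906 rad.
Haversine: a = sin²(Δφ/2) + cos φ₁ cos φ₂ sin²(Δλ/2) = 0.5719 + (0.1753)(0.9491)(0.8655) = 0.71589.
Central angle c = 2·arcsin(√a) = 2.01726 rad.
On the unit sphere the arc length equals the central angle: 2.0173.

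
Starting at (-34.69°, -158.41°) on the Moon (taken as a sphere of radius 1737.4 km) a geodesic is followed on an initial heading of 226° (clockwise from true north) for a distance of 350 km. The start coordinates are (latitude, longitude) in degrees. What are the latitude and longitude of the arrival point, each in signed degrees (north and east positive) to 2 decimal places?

-42.21°, -169.62°

Angular distance δ = d/R = 350/1737.4 = 0.20145 rad; initial bearing θ = 3.9444 rad.
sin φ₂ = sin φ₁ cos δ + cos φ₁ sin δ cos θ = (-0.5691)(0.9798) + (0.8222)(0.2001)(-0.6947) = -0.6719, so φ₂ = -42.21°.
Δλ = atan2(sin θ sin δ cos φ₁, cos δ − sin φ₁ sin φ₂) = atan2(-0.1183, 0.5974) = -11.206°.
λ₂ = -158.410° − 11.206° = -169.62°.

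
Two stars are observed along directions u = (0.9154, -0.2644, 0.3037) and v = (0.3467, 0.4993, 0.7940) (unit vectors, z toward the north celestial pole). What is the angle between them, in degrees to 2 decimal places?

u·v = 0.4265; |u| = 1.0000, |v| = 1.0000.
cos θ = (u·v)/(|u||v|) = 0.4265, so θ = 64.76°.

64.76°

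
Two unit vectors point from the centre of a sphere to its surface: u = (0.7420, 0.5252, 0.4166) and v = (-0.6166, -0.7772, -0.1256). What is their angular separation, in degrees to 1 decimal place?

u·v = -0.9180; |u| = 1.0000, |v| = 1.0000.
cos θ = (u·v)/(|u||v|) = -0.9180, so θ = 156.6°.

156.6°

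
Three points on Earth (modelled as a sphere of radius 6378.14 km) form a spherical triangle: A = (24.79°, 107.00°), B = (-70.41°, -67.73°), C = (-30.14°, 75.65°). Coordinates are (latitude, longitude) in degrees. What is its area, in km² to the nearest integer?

23535579 km²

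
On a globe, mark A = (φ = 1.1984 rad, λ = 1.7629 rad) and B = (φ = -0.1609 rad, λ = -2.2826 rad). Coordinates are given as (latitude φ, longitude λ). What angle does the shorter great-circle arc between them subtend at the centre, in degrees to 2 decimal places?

111.80°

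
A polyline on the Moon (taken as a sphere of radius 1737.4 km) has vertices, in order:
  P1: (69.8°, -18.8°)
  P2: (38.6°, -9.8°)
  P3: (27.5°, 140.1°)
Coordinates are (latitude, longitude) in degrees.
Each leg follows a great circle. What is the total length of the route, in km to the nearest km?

4237 km

Leg P1→P2: central angle 0.5509 rad, distance 957.2 km.
Leg P2→P3: central angle 1.8877 rad, distance 3279.8 km.
Total: 957.2 + 3279.8 ≈ 4237 km.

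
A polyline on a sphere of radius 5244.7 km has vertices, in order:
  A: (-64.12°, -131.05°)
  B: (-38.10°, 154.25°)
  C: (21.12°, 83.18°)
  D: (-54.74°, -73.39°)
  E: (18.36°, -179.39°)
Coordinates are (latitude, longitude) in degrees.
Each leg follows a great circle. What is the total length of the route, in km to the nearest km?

36156 km

Leg A→B: central angle 0.8687 rad, distance 4556.3 km.
Leg B→C: central angle 1.5550 rad, distance 8155.4 km.
Leg C→D: central angle 2.4789 rad, distance 13001.0 km.
Leg D→E: central angle 1.9913 rad, distance 10443.8 km.
Total: 4556.3 + 8155.4 + 13001.0 + 10443.8 ≈ 36156 km.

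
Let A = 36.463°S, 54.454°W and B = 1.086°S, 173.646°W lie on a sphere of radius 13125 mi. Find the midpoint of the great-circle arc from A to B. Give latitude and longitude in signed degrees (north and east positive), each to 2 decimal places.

-33.44°, -124.52°

The central angle between A and B is δ = 1.9616 rad.
With f = 0.5, the slerp weights are sin((1−f)δ)/sin δ = 0.8987 and sin(fδ)/sin δ = 0.8987.
Weighted sum of the unit vectors: (0.8987)·(0.4676,-0.6544,-0.5943) + (0.8987)·(-0.9937,-0.1107,-0.0190) = (-0.4728, -0.6875, -0.5511).
Converting back: φ = atan2(z, √(x²+y²)) = -33.44°, λ = atan2(y, x) = -124.52°.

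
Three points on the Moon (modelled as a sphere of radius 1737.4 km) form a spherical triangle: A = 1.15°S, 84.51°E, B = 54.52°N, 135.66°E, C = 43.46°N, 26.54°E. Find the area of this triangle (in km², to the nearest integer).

2207896 km²

Side lengths (central angles): a = 1.1350, b = 1.1906, c = 1.2157 rad; semiperimeter s = 1.7707.
By l'Huilier's theorem, tan(E/4) = √[tan(s/2) tan((s−a)/2) tan((s−b)/2) tan((s−c)/2)], giving spherical excess E = 0.7314 rad.
Area = E·R² = 0.7314 × (1737.4)² ≈ 2207896 km².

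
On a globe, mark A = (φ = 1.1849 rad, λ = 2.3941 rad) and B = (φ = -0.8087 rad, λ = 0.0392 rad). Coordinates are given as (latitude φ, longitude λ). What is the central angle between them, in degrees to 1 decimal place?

Let φ₁ = 1.1849 rad, φ₂ = -0.8087 rad, and Δλ = -2.3549 rad.
cos c = sin φ₁ sin φ₂ + cos φ₁ cos φ₂ cos Δλ = (0.9265)(-0.7234) + (0.3764)(0.6904)(-0.7062) = -0.85371,
so c = arccos(-0.85371) = 2.59387 rad.
So the angular separation is 148.6°.

148.6°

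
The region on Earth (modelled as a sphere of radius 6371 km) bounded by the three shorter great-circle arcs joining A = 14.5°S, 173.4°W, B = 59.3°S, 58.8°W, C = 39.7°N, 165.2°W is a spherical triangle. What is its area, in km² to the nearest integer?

Side lengths (central angles): a = 2.2918, b = 0.9553, c = 1.5613 rad; semiperimeter s = 2.4042.
By l'Huilier's theorem, tan(E/4) = √[tan(s/2) tan((s−a)/2) tan((s−b)/2) tan((s−c)/2)], giving spherical excess E = 0.9435 rad.
Area = E·R² = 0.9435 × (6371)² ≈ 38295909 km².

38295909 km²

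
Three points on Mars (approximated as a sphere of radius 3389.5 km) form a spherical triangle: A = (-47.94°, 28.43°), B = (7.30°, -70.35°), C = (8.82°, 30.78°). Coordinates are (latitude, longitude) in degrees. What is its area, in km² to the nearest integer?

Side lengths (central angles): a = 1.7413, b = 0.9913, c = 1.7678 rad; semiperimeter s = 2.2502.
By l'Huilier's theorem, tan(E/4) = √[tan(s/2) tan((s−a)/2) tan((s−b)/2) tan((s−c)/2)], giving spherical excess E = 1.2109 rad.
Area = E·R² = 1.2109 × (3389.5)² ≈ 13911127 km².

13911127 km²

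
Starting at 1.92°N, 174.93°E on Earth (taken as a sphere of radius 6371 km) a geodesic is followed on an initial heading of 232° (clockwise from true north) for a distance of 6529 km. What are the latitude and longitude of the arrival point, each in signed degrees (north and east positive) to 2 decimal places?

-30.56°, 123.48°

Angular distance δ = d/R = 6529/6371 = 1.02480 rad; initial bearing θ = 4.0492 rad.
sin φ₂ = sin φ₁ cos δ + cos φ₁ sin δ cos θ = (0.0335)(0.5193) + (0.9994)(0.8546)(-0.6157) = -0.5085, so φ₂ = -30.56°.
Δλ = atan2(sin θ sin δ cos φ₁, cos δ − sin φ₁ sin φ₂) = atan2(-0.6731, 0.5363) = -51.452°.
λ₂ = 174.930° − 51.452° = 123.48°.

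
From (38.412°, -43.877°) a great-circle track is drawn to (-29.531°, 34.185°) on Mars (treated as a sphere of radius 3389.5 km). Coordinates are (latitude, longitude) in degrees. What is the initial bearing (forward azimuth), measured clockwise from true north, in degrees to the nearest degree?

120°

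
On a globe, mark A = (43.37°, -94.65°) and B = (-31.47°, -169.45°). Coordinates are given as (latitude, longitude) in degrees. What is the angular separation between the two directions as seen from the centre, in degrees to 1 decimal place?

In radians: φ₁ = 0.7569, φ₂ = -0.5493, Δλ = -74.800° = -1.3055 rad.
cos c = sin φ₁ sin φ₂ + cos φ₁ cos φ₂ cos Δλ = (0.6867)(-0.5221) + (0.7269)(0.8529)(0.2622) = -0.19594,
so c = arccos(-0.19594) = 1.76801 rad.
So the angular separation is 101.3°.

101.3°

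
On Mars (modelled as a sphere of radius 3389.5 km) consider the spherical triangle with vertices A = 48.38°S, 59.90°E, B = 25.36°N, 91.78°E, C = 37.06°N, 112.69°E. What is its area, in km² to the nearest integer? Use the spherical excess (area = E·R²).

2096249 km²

Side lengths (central angles): a = 0.3716, b = 1.7012, c = 1.3802 rad; semiperimeter s = 1.7265.
By l'Huilier's theorem, tan(E/4) = √[tan(s/2) tan((s−a)/2) tan((s−b)/2) tan((s−c)/2)], giving spherical excess E = 0.1825 rad.
Area = E·R² = 0.1825 × (3389.5)² ≈ 2096249 km².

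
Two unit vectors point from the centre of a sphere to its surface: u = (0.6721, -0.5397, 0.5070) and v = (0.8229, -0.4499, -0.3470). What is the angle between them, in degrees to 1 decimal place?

u·v = 0.6200; |u| = 1.0000, |v| = 1.0000.
cos θ = (u·v)/(|u||v|) = 0.6199, so θ = 51.7°.

51.7°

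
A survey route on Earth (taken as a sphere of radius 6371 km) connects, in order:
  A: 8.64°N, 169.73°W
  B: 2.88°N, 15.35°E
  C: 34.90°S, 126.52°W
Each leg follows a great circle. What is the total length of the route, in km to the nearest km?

Leg A→B: central angle 2.9220 rad, distance 18615.8 km.
Leg B→C: central angle 2.3092 rad, distance 14711.6 km.
Total: 18615.8 + 14711.6 ≈ 33327 km.

33327 km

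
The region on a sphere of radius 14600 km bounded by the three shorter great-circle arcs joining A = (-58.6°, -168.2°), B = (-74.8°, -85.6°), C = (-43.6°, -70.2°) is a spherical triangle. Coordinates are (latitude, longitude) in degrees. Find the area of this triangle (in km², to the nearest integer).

29568251 km²

Side lengths (central angles): a = 0.5576, b = 1.0050, c = 0.5711 rad; semiperimeter s = 1.0668.
By l'Huilier's theorem, tan(E/4) = √[tan(s/2) tan((s−a)/2) tan((s−b)/2) tan((s−c)/2)], giving spherical excess E = 0.1387 rad.
Area = E·R² = 0.1387 × (14600)² ≈ 29568251 km².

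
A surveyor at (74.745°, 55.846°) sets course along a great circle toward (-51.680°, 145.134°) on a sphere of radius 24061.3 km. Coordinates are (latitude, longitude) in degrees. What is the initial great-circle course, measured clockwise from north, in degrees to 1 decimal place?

109.0°

Δλ = 89.288° = 1.5584 rad.
y = sin Δλ · cos φ₂ = (0.9999)(0.6201) = 0.6200
x = cos φ₁ sin φ₂ − sin φ₁ cos φ₂ cos Δλ = (0.2631)(-0.7846) − (0.9648)(0.6201)(0.0124) = -0.2139
θ = atan2(y, x) = 109.03°, so the bearing is 109.0°.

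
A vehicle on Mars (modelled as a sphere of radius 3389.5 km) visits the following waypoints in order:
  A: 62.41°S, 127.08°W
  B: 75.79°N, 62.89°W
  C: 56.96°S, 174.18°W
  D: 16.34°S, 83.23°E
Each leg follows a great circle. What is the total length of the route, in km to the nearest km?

Leg A→B: central angle 2.5144 rad, distance 8522.5 km.
Leg B→C: central angle 2.6085 rad, distance 8841.5 km.
Leg C→D: central angle 1.4487 rad, distance 4910.4 km.
Total: 8522.5 + 8841.5 + 4910.4 ≈ 22274 km.

22274 km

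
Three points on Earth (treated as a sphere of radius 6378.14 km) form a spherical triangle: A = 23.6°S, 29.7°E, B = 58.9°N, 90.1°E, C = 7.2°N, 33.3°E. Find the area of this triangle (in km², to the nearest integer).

6627085 km²

Side lengths (central angles): a = 1.1724, b = 0.5411, c = 1.6800 rad; semiperimeter s = 1.6967.
By l'Huilier's theorem, tan(E/4) = √[tan(s/2) tan((s−a)/2) tan((s−b)/2) tan((s−c)/2)], giving spherical excess E = 0.1629 rad.
Area = E·R² = 0.1629 × (6378.14)² ≈ 6627085 km².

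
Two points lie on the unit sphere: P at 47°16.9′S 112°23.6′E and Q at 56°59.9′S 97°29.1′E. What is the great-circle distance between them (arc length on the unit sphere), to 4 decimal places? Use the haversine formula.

0.2320

Let φ₁ = -0.8252 rad, φ₂ = -0.9948 rad, and Δλ = -0.2602 rad.
Haversine: a = sin²(Δφ/2) + cos φ₁ cos φ₂ sin²(Δλ/2) = 0.0072 + (0.6784)(0.5447)(0.0168) = 0.01339.
Central angle c = 2·arcsin(√a) = 0.23196 rad.
On the unit sphere the arc length equals the central angle: 0.2320.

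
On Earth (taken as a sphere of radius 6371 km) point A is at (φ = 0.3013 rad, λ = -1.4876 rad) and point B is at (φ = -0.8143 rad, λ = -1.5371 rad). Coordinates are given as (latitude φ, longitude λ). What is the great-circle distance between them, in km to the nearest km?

7113 km

In radians: φ₁ = 0.3013, φ₂ = -0.8143, Δλ = -2.836° = -0.0495 rad.
cos c = sin φ₁ sin φ₂ + cos φ₁ cos φ₂ cos Δλ = (0.2968)(-0.7272) + (0.9550)(0.6864)(0.9988) = 0.43884,
so c = arccos(0.43884) = 1.11649 rad.
Distance = R·c = 6371 × 1.1165 ≈ 7113 km.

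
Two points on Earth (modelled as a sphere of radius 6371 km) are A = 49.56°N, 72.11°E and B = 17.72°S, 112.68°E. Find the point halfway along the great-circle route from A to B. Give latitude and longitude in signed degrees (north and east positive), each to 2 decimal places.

16.88°, 96.41°

The central angle between A and B is δ = 1.3308 rad.
With f = 0.5, the slerp weights are sin((1−f)δ)/sin δ = 0.6356 and sin(fδ)/sin δ = 0.6356.
Weighted sum of the unit vectors: (0.6356)·(0.1993,0.6173,0.7611) + (0.6356)·(-0.3673,0.8789,-0.3044) = (-0.1068, 0.9510, 0.2903).
Converting back: φ = atan2(z, √(x²+y²)) = 16.88°, λ = atan2(y, x) = 96.41°.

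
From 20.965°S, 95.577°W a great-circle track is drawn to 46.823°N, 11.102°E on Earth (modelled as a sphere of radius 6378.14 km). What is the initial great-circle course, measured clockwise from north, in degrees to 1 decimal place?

Δλ = 106.679° = 1.8619 rad.
y = sin Δλ · cos φ₂ = (0.9579)(0.6843) = 0.6555
x = cos φ₁ sin φ₂ − sin φ₁ cos φ₂ cos Δλ = (0.9338)(0.7292) − (-0.3578)(0.6843)(-0.2870) = 0.6107
θ = atan2(y, x) = 47.02°, so the bearing is 47.0°.

47.0°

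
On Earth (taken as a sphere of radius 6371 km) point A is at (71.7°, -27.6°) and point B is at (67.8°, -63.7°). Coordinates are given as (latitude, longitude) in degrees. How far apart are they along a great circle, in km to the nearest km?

1430 km

In radians: φ₁ = 1.2514, φ₂ = 1.1833, Δλ = -36.100° = -0.6301 rad.
cos c = sin φ₁ sin φ₂ + cos φ₁ cos φ₂ cos Δλ = (0.9494)(0.9259) + (0.3140)(0.3778)(0.8080) = 0.97490,
so c = arccos(0.97490) = 0.22451 rad.
Distance = R·c = 6371 × 0.2245 ≈ 1430 km.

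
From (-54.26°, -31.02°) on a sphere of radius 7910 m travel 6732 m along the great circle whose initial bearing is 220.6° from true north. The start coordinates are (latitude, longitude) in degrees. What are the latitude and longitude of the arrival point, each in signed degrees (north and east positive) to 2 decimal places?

Angular distance δ = d/R = 6732/7910 = 0.85107 rad; initial bearing θ = 3.8502 rad.
sin φ₂ = sin φ₁ cos δ + cos φ₁ sin δ cos θ = (-0.8117)(0.6592) + (0.5841)(0.7520)(-0.7593) = -0.8685, so φ₂ = -60.29°.
Δλ = atan2(sin θ sin δ cos φ₁, cos δ − sin φ₁ sin φ₂) = atan2(-0.2858, -0.0458) = -99.103°.
λ₂ = -31.020° − 99.103° = -130.12°.

-60.29°, -130.12°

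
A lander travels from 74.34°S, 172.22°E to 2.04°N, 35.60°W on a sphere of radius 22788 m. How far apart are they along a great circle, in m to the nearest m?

In radians: φ₁ = -1.2975, φ₂ = 0.0356, Δλ = 152.180° = 2.6560 rad.
cos c = sin φ₁ sin φ₂ + cos φ₁ cos φ₂ cos Δλ = (-0.9629)(0.0356) + (0.2699)(0.9994)(-0.8844) = -0.27285,
so c = arccos(-0.27285) = 1.84715 rad.
Distance = R·c = 22788 × 1.8472 ≈ 42093 m.

42093 m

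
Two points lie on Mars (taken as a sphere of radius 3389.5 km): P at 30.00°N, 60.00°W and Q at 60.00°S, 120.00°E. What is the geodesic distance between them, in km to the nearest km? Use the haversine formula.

8874 km

With latitudes φ₁ = 30.000°, φ₂ = -60.000° and longitude difference Δλ = -180.000°:
Haversine: a = sin²(Δφ/2) + cos φ₁ cos φ₂ sin²(Δλ/2) = 0.5000 + (0.8660)(0.5000)(1.0000) = 0.93301.
Central angle c = 2·arcsin(√a) = 2.61799 rad.
Distance = R·c = 3389.5 × 2.6180 ≈ 8874 km.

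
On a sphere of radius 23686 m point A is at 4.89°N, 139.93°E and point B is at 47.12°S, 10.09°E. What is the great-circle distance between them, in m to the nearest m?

49521 m

In radians: φ₁ = 0.0853, φ₂ = -0.8224, Δλ = -129.840° = -2.2661 rad.
cos c = sin φ₁ sin φ₂ + cos φ₁ cos φ₂ cos Δλ = (0.0852)(-0.7328) + (0.9964)(0.6805)(-0.6406) = -0.49681,
so c = arccos(-0.49681) = 2.09072 rad.
Distance = R·c = 23686 × 2.0907 ≈ 49521 m.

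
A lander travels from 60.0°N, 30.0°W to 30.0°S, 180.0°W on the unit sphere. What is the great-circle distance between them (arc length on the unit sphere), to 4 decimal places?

2.5116

With latitudes φ₁ = 60.000°, φ₂ = -30.000° and longitude difference Δλ = -150.000°:
cos c = sin φ₁ sin φ₂ + cos φ₁ cos φ₂ cos Δλ = (0.8660)(-0.5000) + (0.5000)(0.8660)(-0.8660) = -0.80801,
so c = arccos(-0.80801) = 2.51157 rad.
On the unit sphere the arc length equals the central angle: 2.5116.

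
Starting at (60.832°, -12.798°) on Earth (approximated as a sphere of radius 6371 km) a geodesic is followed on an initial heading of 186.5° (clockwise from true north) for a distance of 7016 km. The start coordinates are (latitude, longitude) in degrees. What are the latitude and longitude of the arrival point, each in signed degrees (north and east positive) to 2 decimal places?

-2.10°, -18.60°

Angular distance δ = d/R = 7016/6371 = 1.10124 rad; initial bearing θ = 3.2550 rad.
sin φ₂ = sin φ₁ cos δ + cos φ₁ sin δ cos θ = (0.8732)(0.4525) + (0.4874)(0.8918)(-0.9936) = -0.0367, so φ₂ = -2.10°.
Δλ = atan2(sin θ sin δ cos φ₁, cos δ − sin φ₁ sin φ₂) = atan2(-0.0492, 0.4846) = -5.798°.
λ₂ = -12.798° − 5.798° = -18.60°.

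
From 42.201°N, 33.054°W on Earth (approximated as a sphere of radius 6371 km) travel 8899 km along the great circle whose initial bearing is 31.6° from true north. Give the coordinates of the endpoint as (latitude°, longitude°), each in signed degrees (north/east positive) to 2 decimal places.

47.54°, 97.09°

Angular distance δ = d/R = 8899/6371 = 1.39680 rad; initial bearing θ = 0.5515 rad.
sin φ₂ = sin φ₁ cos δ + cos φ₁ sin δ cos θ = (0.6717)(0.1731) + (0.7408)(0.9849)(0.8517) = 0.7377, so φ₂ = 47.54°.
Δλ = atan2(sin θ sin δ cos φ₁, cos δ − sin φ₁ sin φ₂) = atan2(0.3823, -0.3224) = 130.144°.
λ₂ = -33.054° + 130.144° = 97.09°.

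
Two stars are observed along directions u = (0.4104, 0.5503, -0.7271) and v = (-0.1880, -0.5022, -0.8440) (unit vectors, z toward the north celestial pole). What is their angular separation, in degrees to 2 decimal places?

u·v = 0.2602; |u| = 1.0000, |v| = 0.9999.
cos θ = (u·v)/(|u||v|) = 0.2602, so θ = 74.92°.

74.92°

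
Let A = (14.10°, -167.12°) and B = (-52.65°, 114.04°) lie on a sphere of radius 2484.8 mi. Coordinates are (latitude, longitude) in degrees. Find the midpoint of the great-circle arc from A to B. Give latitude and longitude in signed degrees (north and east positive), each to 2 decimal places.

-23.98°, 164.18°

Central angle δ = 1.6507 rad. Interpolating on the sphere with fraction f = 0.5:
P = [sin((1−f)δ)·A + sin(fδ)·B] / sin δ = 0.7371·A + 0.7371·B in Cartesian coordinates,
giving P = (-0.8791, 0.2490, -0.4064), i.e. latitude -23.98°, longitude 164.18°.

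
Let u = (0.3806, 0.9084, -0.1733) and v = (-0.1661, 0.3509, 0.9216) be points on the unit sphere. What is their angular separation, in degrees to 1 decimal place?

u·v = 0.0958; |u| = 1.0000, |v| = 1.0000.
cos θ = (u·v)/(|u||v|) = 0.0958, so θ = 84.5°.

84.5°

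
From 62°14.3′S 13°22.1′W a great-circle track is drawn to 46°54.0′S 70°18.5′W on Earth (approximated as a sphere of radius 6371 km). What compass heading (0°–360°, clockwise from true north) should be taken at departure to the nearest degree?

With φ₁ = -1.0863, φ₂ = -0.8186, Δλ = -0.9938 rad, the forward-azimuth formula gives
θ = atan2( sin Δλ cos φ₂ , cos φ₁ sin φ₂ − sin φ₁ cos φ₂ cos Δλ ) = atan2(-0.5727, -0.0103) = -91.03°.
Adding 360° brings this into [0°, 360°): 269°.

269°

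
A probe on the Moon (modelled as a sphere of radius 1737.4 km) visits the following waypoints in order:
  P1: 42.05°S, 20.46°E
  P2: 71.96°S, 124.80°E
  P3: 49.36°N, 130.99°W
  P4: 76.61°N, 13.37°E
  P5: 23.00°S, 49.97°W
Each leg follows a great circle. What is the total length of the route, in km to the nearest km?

10720 km

Leg P1→P2: central angle 0.9522 rad, distance 1654.3 km.
Leg P2→P3: central angle 2.4512 rad, distance 4258.8 km.
Leg P3→P4: central angle 0.9076 rad, distance 1576.9 km.
Leg P4→P5: central angle 1.8592 rad, distance 3230.2 km.
Total: 1654.3 + 4258.8 + 1576.9 + 3230.2 ≈ 10720 km.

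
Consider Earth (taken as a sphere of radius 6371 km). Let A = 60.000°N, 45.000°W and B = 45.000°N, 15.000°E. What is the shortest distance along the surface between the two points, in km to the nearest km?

With latitudes φ₁ = 60.000°, φ₂ = 45.000° and longitude difference Δλ = 60.000°:
cos c = sin φ₁ sin φ₂ + cos φ₁ cos φ₂ cos Δλ = (0.8660)(0.7071) + (0.5000)(0.7071)(0.5000) = 0.78915,
so c = arccos(0.78915) = 0.66137 rad.
Distance = R·c = 6371 × 0.6614 ≈ 4214 km.

4214 km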